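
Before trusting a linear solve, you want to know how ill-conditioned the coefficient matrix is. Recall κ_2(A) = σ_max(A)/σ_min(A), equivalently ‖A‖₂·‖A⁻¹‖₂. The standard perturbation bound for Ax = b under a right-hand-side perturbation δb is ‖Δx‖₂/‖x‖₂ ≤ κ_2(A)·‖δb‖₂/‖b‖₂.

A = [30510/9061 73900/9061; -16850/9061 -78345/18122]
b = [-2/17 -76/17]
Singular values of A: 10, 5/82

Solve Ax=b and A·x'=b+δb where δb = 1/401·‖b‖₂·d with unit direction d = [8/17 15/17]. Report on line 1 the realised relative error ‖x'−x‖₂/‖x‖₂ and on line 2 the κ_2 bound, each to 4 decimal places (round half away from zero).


from the listed singular values, σ₁ = 10, σ_n = 5/82
κ = σ_max/σ_min = 10/(5/82) = 164.0000
κ_2(A)·‖δb‖/‖b‖ = 0.4090
solve Ax = b  →  x = [60.6308 -25.0462]
2-norm of b is 4.4721; of x, 65.6003
δb = ε·‖b‖·d = [0.0052 0.0098]; solving A·Δx = δb gives ‖Δx‖ = 0.1829
realised ‖Δx‖/‖x‖ = 0.0028
realised/bound (from unrounded values) ≈ 0.0068

0.0028
0.4090


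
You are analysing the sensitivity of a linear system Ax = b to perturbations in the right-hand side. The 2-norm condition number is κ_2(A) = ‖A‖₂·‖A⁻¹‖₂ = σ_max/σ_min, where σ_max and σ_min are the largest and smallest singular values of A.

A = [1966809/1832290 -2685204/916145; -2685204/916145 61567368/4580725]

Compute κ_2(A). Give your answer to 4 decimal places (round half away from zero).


M = AᵀA = [3891685869/399439220 -106201160802/2496495125; -106201160802/2496495125 2362164673104/12482475625]. tr(M)=5910243561/29702500, det(M)=6324066576/185640625
eigenvalues of AᵀA: λ = (tr ± √(tr²−4·det))/2 = 19881/100, 1272384/7425625
σ_max=√(19881/100)=(141/10), σ_min=√(1272384/7425625)=(1128/2725) → κ = 34.0625

34.0625


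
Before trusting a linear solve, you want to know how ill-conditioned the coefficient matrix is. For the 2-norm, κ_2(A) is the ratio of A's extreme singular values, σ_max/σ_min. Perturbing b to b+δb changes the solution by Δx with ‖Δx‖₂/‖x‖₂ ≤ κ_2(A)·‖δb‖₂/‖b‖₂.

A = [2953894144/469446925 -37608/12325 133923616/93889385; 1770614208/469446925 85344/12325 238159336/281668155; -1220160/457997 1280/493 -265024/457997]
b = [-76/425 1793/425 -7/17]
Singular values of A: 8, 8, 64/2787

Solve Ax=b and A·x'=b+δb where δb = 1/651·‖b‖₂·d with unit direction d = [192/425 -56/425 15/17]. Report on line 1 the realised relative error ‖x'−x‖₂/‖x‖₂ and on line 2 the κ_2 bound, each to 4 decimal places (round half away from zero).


from the listed singular values, σ₁ = 8, σ_n = 64/2787
κ = σ_max/σ_min = 8/(64/2787) = 348.3750
bound on ‖Δx‖/‖x‖: κ·ε = 348.3750·1/651 = 0.5351
solve Ax = b  →  x = [9.8072 0.4483 -42.4289]
‖b‖ = 4.2426, ‖x‖ = 43.5499
with δb = [0.0029 -0.0009 0.0058], A·Δx = δb → ‖Δx‖ = 0.2838
realised ‖Δx‖/‖x‖ = 0.0065
realised/bound (from unrounded values) ≈ 0.0122

0.0065
0.5351


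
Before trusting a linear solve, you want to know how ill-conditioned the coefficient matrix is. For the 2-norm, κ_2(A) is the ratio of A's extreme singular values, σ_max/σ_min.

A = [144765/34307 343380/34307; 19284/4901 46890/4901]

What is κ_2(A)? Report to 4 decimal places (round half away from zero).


227.5000

AᵀA = [46585809/1399489 111791340/1399489; 111791340/1399489 268305300/1399489]; tr = 1863261/8281, det = 8100/8281
eigenvalues of AᵀA: λ = (tr ± √(tr²−4·det))/2 = 225, 36/8281
κ = σ_max/σ_min = 15/(6/91) = 227.5000


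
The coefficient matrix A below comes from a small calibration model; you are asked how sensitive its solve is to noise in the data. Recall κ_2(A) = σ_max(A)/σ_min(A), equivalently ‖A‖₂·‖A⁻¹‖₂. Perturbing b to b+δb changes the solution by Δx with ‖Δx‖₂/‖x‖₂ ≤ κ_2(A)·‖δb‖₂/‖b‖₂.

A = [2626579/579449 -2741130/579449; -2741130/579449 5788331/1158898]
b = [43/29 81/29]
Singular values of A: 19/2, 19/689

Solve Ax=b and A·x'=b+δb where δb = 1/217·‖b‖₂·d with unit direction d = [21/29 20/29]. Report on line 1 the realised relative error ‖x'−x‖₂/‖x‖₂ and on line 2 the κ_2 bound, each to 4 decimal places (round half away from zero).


from the listed singular values, σ₁ = 19/2, σ_n = 19/689
condition number: (19/2) ÷ (19/689) = 344.5000
bound on ‖Δx‖/‖x‖: κ·ε = 344.5000·1/217 = 1.5876
solve Ax = b  →  x = [78.7060 75.1034]
‖b‖ = 3.1623, ‖x‖ = 108.7895
re-solving with b+δb shifts x by Δx of norm 0.5285
realised ‖Δx‖/‖x‖ = 0.0049
realised/bound (from unrounded values) ≈ 0.0031

0.0049
1.5876


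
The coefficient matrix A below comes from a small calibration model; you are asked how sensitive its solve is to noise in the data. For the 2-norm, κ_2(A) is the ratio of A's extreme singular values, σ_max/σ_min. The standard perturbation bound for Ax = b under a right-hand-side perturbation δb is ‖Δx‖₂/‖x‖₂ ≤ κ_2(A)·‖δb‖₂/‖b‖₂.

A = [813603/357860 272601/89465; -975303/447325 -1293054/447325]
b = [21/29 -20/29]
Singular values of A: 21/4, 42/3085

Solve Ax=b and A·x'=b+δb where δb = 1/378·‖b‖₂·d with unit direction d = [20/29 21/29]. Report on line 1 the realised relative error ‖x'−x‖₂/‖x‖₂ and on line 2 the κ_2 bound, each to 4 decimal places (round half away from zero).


from the listed singular values, σ₁ = 21/4, σ_n = 42/3085
κ = σ_max/σ_min = (21/4)/(42/3085) = 385.6250
bound on ‖Δx‖/‖x‖: κ·ε = 385.6250·1/378 = 1.0202
solve Ax = b  →  x = [0.1143 0.1524]
‖b‖₂ = 1.0000 and ‖x‖₂ = 0.1905
Δx = A⁻¹·δb where δb = 1/378·1.0000·d; ‖Δx‖ = 0.1943
realised ‖Δx‖/‖x‖ = 1.0202
realised/bound = 1 exactly: the bound is attained for this b and d

1.0202
1.0202


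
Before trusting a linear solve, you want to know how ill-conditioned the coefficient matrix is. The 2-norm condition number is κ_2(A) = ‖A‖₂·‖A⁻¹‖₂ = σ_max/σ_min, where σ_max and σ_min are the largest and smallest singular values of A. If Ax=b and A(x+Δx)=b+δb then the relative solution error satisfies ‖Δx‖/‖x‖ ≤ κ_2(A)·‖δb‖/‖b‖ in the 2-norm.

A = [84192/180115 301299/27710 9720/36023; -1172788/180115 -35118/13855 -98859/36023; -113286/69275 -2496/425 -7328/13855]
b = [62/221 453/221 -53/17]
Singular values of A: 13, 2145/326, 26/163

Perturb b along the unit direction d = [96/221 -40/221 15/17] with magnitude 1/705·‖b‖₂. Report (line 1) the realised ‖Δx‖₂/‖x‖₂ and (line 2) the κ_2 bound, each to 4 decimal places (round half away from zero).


from the listed singular values, σ₁ = 13, σ_n = 26/163
condition number: 13 ÷ (26/163) = 81.5000
bound on ‖Δx‖/‖x‖: κ·ε = 81.5000·1/705 = 0.1156
solve Ax = b  →  x = [6.9843 0.1590 -17.4649]
2-norm of b is 3.7417; of x, 18.8103
re-solving with b+δb shifts x by Δx of norm 0.0333
realised ‖Δx‖/‖x‖ = 0.0018
so the bound overstates the realised error by a factor of ≈ 65.3545 (computed from the unrounded values)

0.0018
0.1156


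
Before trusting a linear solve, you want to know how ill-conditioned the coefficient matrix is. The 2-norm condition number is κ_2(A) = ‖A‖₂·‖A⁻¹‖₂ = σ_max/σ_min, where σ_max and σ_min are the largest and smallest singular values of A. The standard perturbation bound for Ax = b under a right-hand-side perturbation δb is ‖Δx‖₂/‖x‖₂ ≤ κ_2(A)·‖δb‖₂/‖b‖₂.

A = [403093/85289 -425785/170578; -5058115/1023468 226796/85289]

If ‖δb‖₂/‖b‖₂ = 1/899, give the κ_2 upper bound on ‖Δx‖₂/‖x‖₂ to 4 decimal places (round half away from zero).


0.2887

form AᵀA = [58242828241/1245525264 -1294260385/51896886; -1294260385/51896886 460212329/34597924] with trace 258859765/4309776 and determinant 923521/17239104
λ_max, λ_min = (258859765/4309776 ± √67004397767213929/18574169170176)/2 = 961/16, 961/1077444
σ_max=√(961/16)=(31/4), σ_min=√(961/1077444)=(31/1038) → κ = 259.5000
bound on ‖Δx‖/‖x‖: κ·ε = 259.5000·1/899 = 0.2887


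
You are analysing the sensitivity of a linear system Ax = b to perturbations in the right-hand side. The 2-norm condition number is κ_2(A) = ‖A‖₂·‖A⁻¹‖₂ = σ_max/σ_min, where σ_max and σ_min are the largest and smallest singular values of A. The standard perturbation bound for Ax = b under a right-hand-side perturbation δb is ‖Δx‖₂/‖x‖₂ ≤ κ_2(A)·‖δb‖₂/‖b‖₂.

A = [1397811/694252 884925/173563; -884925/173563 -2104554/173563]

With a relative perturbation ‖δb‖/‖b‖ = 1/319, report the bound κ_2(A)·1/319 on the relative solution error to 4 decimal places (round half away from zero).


AᵀA = [85700305809/2851987216 51399098775/712996804; 51399098775/712996804 30841655589/178249201]; tr = 3427022457/16875664, det = 10556001/4218916
λ_max, λ_min = (3427022457/16875664 ± √11741632688365362225/284788035440896)/2 = 3249/16, 12996/1054729
κ_2(A) = √(λ_max/λ_min) = √((3249/16) / (12996/1054729)) = 128.3750
κ_2(A)·‖δb‖/‖b‖ = 0.4024

0.4024


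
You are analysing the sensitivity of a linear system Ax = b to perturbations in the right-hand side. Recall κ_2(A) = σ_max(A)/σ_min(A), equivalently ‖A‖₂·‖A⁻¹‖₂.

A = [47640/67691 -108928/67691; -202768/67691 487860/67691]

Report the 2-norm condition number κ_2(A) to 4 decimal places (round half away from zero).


M = AᵀA = [25808704/2725801 -61934400/2725801; -61934400/2725801 148645264/2725801]. tr(M)=1032272/16129, det(M)=1024/16129
char-poly roots: 64 and 16/16129
σ_max=√64=8, σ_min=√(16/16129)=(4/127) → κ = 254.0000

254.0000


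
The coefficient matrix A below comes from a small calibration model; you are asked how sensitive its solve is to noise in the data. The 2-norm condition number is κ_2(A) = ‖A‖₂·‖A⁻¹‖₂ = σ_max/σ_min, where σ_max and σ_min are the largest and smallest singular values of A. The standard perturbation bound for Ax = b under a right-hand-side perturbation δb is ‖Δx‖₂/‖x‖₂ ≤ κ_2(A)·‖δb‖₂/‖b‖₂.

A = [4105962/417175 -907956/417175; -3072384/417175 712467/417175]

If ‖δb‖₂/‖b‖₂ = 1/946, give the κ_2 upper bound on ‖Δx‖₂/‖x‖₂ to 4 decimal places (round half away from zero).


AᵀA = [1051938695556/6961399225 -9467208072/278455969; -9467208072/278455969 53279732961/6961399225]; tr = 657476757/4141225, det = 63011844/103530625
λ_max, λ_min = (657476757/4141225 ± √17289357383978001/685989780025)/2 = 3969/25, 15876/4141225
σ_max=√(3969/25)=(63/5), σ_min=√(15876/4141225)=(126/2035) → κ = 203.5000
κ_2(A)·‖δb‖/‖b‖ = 0.2151

0.2151


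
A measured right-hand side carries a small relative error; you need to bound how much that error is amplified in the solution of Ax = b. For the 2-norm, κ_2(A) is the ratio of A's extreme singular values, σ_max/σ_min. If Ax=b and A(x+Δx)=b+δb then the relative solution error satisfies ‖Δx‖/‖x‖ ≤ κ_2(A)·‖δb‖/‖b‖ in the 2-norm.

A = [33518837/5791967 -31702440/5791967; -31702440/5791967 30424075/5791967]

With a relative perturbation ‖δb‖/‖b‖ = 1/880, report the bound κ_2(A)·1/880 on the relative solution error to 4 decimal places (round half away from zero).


form AᵀA = [2530983514609/39889276729 -2410399918080/39889276729; -2410399918080/39889276729 2295682570225/39889276729] with trace 5739198674/47430769 and determinant 9150625/47430769
λ_max, λ_min = (5739198674/47430769 ± √32936665334921035776/2249677847931361)/2 = 121, 75625/47430769
κ = σ_max/σ_min = 11/(275/6887) = 275.4800
worst-case relative error ≤ 275.4800 × 1/880 = 0.3130

0.3130


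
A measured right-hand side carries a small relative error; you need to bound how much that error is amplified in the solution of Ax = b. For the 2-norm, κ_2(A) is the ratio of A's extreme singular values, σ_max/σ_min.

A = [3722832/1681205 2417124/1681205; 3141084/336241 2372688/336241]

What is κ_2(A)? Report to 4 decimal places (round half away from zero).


M = AᵀA = [154978997904/1681410025 116192060928/1681410025; 116192060928/1681410025 87200295696/1681410025]. tr(M)=9687171744/67256401, det(M)=324000000/67256401
λ_max, λ_min = (9687171744/67256401 ± √93754132102056001536/4523423475472801)/2 = 144, 2250000/67256401
so κ_2 = √(144 / (2250000/67256401)) = 65.6080

65.6080


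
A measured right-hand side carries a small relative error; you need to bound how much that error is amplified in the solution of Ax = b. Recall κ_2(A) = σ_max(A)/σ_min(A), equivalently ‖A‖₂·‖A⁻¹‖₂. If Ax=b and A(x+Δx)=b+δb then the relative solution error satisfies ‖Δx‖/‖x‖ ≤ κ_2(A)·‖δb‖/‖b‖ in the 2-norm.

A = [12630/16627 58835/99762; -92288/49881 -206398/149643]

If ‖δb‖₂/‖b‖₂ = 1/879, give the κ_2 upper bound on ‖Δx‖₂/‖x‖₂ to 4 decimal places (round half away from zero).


0.1637

M = AᵀA = [58891876/14722569 132496721/44167707; 132496721/44167707 1192630489/530012484]. tr(M)=3312738025/530012484, det(M)=250000/132503121
char-poly roots: 25/4 and 40000/132503121
so κ_2 = √((25/4) / (40000/132503121)) = 143.8875
perturbation bound = 143.8875·1/879 = 0.1637


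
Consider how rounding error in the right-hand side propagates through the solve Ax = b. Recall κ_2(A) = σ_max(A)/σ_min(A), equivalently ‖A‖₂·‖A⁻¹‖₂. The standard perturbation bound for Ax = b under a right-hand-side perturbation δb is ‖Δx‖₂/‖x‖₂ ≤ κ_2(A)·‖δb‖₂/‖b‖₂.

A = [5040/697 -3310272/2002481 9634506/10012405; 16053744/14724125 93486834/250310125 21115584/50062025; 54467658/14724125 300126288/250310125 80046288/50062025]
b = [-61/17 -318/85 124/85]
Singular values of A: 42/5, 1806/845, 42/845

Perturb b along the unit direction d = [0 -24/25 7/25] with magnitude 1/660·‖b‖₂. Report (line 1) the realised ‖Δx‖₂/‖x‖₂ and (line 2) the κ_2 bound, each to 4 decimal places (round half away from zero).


largest singular value 42/5, smallest 42/845
κ = σ_max/σ_min = (42/5)/(42/845) = 169.0000
bound on ‖Δx‖/‖x‖: κ·ε = 169.0000·1/660 = 0.2561
solve Ax = b  →  x = [-18.0139 -36.0849 69.6477]
‖b‖₂ = 5.3852 and ‖x‖₂ = 80.4824
Δx = A⁻¹·δb where δb = 1/660·5.3852·d; ‖Δx‖ = 0.1642
relative error = 0.0020
realised/bound (from unrounded values) ≈ 0.0080

0.0020
0.2561


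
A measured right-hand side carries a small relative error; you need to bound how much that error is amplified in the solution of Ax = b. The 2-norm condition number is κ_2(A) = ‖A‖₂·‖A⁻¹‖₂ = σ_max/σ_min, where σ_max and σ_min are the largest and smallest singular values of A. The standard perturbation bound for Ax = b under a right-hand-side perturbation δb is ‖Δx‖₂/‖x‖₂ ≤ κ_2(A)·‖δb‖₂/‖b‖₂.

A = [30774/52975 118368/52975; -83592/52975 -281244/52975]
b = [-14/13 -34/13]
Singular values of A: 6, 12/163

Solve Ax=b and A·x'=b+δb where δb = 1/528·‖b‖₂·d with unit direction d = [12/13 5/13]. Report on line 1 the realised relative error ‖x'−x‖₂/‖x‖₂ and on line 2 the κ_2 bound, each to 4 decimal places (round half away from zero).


0.0027
0.1544

σ_max = 6, σ_min = 12/163
condition number: 6 ÷ (12/163) = 81.5000
worst-case relative error ≤ 81.5000 × 1/528 = 0.1544
solve Ax = b  →  x = [26.1733 -7.2867]
‖b‖ = 2.8284, ‖x‖ = 27.1687
with δb = [0.0049 0.0021], A·Δx = δb → ‖Δx‖ = 0.0728
relative error = 0.0027
tightness: 0.0027 against a bound of 0.1544 (unrounded ratio ≈ 0.0174)


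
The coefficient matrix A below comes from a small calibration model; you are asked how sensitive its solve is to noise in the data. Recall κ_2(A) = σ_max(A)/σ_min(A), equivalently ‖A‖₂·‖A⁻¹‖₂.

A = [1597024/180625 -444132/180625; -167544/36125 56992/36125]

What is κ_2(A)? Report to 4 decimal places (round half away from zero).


42.5000

M = AᵀA = [11253496384/112890625 -3280298112/112890625; -3280298112/112890625 963513616/112890625]. tr(M)=19547216/180625, det(M)=29246464/4515625
solving λ² − 19547216/180625·λ + 29246464/4515625 = 0 gives λ = 2704/25, 10816/180625
κ_2(A) = √(λ_max/λ_min) = √((2704/25) / (10816/180625)) = 42.5000


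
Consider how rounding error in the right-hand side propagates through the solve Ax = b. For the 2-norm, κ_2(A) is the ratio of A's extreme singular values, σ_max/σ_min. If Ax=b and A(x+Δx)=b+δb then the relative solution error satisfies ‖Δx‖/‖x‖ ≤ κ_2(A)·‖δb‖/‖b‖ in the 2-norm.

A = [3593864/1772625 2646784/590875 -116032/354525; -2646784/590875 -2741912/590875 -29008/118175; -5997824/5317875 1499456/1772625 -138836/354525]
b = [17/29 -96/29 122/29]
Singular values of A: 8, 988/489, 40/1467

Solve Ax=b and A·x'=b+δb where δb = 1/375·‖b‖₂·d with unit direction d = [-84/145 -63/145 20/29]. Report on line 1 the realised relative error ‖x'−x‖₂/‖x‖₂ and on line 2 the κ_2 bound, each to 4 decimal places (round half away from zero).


0.0036
0.7824

σ_max = 8, σ_min = 40/1467
κ_2(A) = 8 / (40/1467) = 293.4000
κ_2(A)·‖δb‖/‖b‖ = 0.7824
solve Ax = b  →  x = [-33.3960 25.5158 140.5548]
‖b‖ = 5.3852, ‖x‖ = 146.7038
re-solving with b+δb shifts x by Δx of norm 0.5267
relative error = 0.0036
so the bound overstates the realised error by a factor of ≈ 217.9377 (computed from the unrounded values)


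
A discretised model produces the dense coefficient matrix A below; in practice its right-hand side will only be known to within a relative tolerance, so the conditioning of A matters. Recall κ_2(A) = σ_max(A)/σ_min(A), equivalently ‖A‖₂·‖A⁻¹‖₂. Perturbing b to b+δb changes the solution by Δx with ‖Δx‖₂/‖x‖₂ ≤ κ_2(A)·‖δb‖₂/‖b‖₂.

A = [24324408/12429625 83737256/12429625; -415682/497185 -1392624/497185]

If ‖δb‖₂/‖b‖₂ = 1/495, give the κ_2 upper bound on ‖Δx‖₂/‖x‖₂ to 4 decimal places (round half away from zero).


M = AᵀA = [4140068211556/914175015625 14193281868192/914175015625; 14193281868192/914175015625 48663041690944/914175015625]. tr(M)=84484975844/1462680025, det(M)=33362176/1462680025
char-poly roots: 1444/25 and 23104/58507201
κ = σ_max/σ_min = (38/5)/(152/7649) = 382.4500
worst-case relative error ≤ 382.4500 × 1/495 = 0.7726

0.7726


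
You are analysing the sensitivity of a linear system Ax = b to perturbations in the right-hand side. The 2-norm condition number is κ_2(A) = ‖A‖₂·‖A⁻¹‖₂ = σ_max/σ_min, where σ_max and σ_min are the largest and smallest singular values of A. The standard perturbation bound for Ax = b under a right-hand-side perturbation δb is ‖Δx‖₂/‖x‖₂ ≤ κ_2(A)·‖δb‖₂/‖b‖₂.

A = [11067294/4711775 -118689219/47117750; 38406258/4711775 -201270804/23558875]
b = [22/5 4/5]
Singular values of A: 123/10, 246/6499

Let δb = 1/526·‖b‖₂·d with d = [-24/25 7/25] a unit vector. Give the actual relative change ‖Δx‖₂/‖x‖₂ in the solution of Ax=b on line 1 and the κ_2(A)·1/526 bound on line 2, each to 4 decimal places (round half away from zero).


largest singular value 123/10, smallest 246/6499
κ = σ_max/σ_min = (123/10)/(246/6499) = 324.9500
κ_2(A)·‖δb‖/‖b‖ = 0.6178
solve Ax = b  →  x = [-76.4110 -72.9969]
2-norm of b is 4.4721; of x, 105.6749
δb = ε·‖b‖·d = [-0.0082 0.0024]; solving A·Δx = δb gives ‖Δx‖ = 0.2246
realised ‖Δx‖/‖x‖ = 0.0021
so the bound overstates the realised error by a factor of ≈ 290.6445 (computed from the unrounded values)

0.0021
0.6178


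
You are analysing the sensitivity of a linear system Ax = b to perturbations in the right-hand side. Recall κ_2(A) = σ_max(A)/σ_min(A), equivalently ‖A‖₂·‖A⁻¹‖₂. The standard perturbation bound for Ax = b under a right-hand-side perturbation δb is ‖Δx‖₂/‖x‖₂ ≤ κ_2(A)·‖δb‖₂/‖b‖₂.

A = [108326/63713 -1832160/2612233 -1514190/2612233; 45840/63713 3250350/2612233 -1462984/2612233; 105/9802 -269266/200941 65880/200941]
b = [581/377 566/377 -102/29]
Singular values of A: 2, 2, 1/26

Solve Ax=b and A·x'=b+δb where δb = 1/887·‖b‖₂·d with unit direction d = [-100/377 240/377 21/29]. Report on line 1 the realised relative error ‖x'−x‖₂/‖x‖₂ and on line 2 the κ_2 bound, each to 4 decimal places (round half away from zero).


0.0023
0.0586

from the listed singular values, σ₁ = 2, σ_n = 1/26
condition number: 2 ÷ (1/26) = 52.0000
worst-case relative error ≤ 52.0000 × 1/887 = 0.0586
solve Ax = b  →  x = [-19.0769 -9.1576 -47.5338]
‖b‖₂ = 4.1231 and ‖x‖₂ = 52.0312
re-solving with b+δb shifts x by Δx of norm 0.1209
relative error = 0.0023
tightness: 0.0023 against a bound of 0.0586 (unrounded ratio ≈ 0.0396)


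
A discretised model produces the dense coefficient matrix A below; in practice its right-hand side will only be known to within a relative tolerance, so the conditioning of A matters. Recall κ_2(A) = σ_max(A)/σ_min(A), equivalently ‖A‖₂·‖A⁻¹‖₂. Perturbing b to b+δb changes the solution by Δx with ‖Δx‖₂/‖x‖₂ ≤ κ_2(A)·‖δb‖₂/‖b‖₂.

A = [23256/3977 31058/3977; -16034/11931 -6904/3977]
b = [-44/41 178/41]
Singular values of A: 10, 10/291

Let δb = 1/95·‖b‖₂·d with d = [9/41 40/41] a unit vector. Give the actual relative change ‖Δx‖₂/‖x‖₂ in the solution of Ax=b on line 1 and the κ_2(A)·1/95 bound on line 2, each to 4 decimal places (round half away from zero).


0.0118
3.0632

σ_max = 10, σ_min = 10/291
condition number: 10 ÷ (10/291) = 291.0000
bound on ‖Δx‖/‖x‖: κ·ε = 291.0000·1/95 = 3.0632
solve Ax = b  →  x = [-93.2400 69.6800]
2-norm of b is 4.4721; of x, 116.4002
Δx = A⁻¹·δb where δb = 1/95·4.4721·d; ‖Δx‖ = 1.3699
dividing the unrounded norms, ‖Δx‖/‖x‖ = 0.0118
realised/bound (from unrounded values) ≈ 0.0038


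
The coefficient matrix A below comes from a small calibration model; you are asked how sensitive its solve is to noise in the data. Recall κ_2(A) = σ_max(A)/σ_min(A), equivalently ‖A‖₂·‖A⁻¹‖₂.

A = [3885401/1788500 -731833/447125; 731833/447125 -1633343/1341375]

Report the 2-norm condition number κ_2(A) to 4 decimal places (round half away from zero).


M = AᵀA = [946624542761/127949290000 -532469249639/95961967500; -532469249639/95961967500 299521008586/71971475625]. tr(M)=532478280889/46061744400, det(M)=2088025/1842469776
λ_max, λ_min = (532478280889/46061744400 ± √283523501811119701630321/2121684297170931360000)/2 = 289/25, 180625/1842469776
κ_2(A) = √(λ_max/λ_min) = √((289/25) / (180625/1842469776)) = 343.3920

343.3920


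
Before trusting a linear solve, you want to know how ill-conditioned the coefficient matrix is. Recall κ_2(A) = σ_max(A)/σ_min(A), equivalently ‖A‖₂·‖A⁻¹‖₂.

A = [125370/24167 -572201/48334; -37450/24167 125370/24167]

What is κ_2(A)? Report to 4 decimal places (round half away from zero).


form AᵀA = [101302600/3455881 -240020865/3455881; -240020865/3455881 2309375929/13823524] with trace 16062641/81796 and determinant 1500625/20449
char-poly roots: 196 and 30625/81796
κ = σ_max/σ_min = 14/(175/286) = 22.8800

22.8800


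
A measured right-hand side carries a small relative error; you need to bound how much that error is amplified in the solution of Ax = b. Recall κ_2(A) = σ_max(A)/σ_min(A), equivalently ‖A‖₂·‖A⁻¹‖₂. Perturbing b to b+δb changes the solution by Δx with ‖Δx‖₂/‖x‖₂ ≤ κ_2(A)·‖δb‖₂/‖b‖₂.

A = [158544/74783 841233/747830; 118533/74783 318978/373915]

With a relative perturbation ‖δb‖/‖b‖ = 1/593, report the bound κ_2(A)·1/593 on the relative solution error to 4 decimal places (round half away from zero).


0.5935

M = AᵀA = [2305074825/328970417 1229360490/328970417; 1229360490/328970417 2622731337/1315881668]. tr(M)=696648861/77404804, det(M)=50625/77404804
λ_max, λ_min = (696648861/77404804 ± √485303961059787321/5991503682278416)/2 = 9, 5625/77404804
σ_max=√9=3, σ_min=√(5625/77404804)=(75/8798) → κ = 351.9200
perturbation bound = 351.9200·1/593 = 0.5935


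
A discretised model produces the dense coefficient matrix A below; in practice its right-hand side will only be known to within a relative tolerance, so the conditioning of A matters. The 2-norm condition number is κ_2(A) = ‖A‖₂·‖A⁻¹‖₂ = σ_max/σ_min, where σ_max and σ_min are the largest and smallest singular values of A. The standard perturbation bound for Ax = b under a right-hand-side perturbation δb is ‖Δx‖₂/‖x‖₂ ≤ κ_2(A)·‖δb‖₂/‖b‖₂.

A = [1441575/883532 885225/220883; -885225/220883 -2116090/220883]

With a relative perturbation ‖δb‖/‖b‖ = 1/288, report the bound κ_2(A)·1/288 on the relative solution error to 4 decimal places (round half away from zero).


1.0211

form AᵀA = [86485865625/4619105296 51887463375/1154776324; 51887463375/1154776324 31132900525/288694081] with trace 3459244225/27331984 and determinant 1265625/6832996
λ_max, λ_min = (3459244225/27331984 ± √11965817135519850625/747037349376256)/2 = 2025/16, 2500/1708249
κ_2(A) = √(λ_max/λ_min) = √((2025/16) / (2500/1708249)) = 294.0750
perturbation bound = 294.0750·1/288 = 1.0211


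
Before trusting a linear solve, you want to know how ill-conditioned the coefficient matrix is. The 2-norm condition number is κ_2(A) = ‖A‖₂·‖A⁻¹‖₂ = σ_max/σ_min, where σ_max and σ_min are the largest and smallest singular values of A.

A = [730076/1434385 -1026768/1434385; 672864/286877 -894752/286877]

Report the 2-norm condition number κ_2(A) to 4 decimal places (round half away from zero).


174.9250

M = AᵀA = [7050362896/1223950225 -9399630528/1223950225; -9399630528/1223950225 12533480704/1223950225]. tr(M)=783353744/48958009, det(M)=409600/48958009
solving λ² − 783353744/48958009·λ + 409600/48958009 = 0 gives λ = 16, 25600/48958009
so κ_2 = √(16 / (25600/48958009)) = 174.9250


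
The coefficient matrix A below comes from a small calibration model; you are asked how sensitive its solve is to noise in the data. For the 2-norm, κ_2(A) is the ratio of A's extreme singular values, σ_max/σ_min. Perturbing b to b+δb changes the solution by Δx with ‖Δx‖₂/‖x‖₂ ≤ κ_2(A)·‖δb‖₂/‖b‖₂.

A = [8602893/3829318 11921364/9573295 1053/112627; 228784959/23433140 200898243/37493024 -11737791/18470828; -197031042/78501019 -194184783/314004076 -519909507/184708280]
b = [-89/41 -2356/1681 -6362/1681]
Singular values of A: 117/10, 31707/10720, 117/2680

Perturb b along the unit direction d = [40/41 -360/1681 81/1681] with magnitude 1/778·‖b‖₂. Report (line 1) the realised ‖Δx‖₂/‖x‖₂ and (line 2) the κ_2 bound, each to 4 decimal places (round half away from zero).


0.0029
0.3445

largest singular value 117/10, smallest 117/2680
κ_2(A) = (117/10) / (117/2680) = 268.0000
κ_2(A)·‖δb‖/‖b‖ = 0.3445
solve Ax = b  →  x = [21.0970 -39.7386 -8.7369]
‖b‖₂ = 4.5826 and ‖x‖₂ = 45.8320
with δb = [0.0057 -0.0013 0.0003], A·Δx = δb → ‖Δx‖ = 0.1349
dividing the unrounded norms, ‖Δx‖/‖x‖ = 0.0029
tightness: 0.0029 against a bound of 0.3445 (unrounded ratio ≈ 0.0085)


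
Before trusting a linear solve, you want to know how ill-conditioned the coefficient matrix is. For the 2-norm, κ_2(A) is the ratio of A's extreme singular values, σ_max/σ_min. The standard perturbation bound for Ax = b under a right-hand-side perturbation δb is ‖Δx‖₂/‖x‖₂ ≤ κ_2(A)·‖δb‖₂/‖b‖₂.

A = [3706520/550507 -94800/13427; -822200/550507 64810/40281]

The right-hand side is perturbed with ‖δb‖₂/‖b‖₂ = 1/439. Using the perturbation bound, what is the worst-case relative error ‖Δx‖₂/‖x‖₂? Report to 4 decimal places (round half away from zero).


AᵀA = [8574838400/180284329 -27010270000/540852987; -27010270000/540852987 85083696100/1622558961]; tr = 192933700/1929321, det = 160000/1929321
char-poly roots: 100 and 1600/1929321
κ = σ_max/σ_min = 10/(40/1389) = 347.2500
bound on ‖Δx‖/‖x‖: κ·ε = 347.2500·1/439 = 0.7910

0.7910


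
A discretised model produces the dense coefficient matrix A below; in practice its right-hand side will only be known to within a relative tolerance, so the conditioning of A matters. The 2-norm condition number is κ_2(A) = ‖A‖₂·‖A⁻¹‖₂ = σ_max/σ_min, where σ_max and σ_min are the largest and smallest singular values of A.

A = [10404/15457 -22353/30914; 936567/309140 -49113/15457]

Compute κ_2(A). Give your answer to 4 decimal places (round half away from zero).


390.0000

M = AᵀA = [547563969/56851600 -28746711/2842580; -28746711/2842580 6036885/568516]. tr(M)=1368909/67600, det(M)=729/270400
solving λ² − 1368909/67600·λ + 729/270400 = 0 gives λ = 81/4, 9/67600
σ_max=√(81/4)=(9/2), σ_min=√(9/67600)=(3/260) → κ = 390.0000


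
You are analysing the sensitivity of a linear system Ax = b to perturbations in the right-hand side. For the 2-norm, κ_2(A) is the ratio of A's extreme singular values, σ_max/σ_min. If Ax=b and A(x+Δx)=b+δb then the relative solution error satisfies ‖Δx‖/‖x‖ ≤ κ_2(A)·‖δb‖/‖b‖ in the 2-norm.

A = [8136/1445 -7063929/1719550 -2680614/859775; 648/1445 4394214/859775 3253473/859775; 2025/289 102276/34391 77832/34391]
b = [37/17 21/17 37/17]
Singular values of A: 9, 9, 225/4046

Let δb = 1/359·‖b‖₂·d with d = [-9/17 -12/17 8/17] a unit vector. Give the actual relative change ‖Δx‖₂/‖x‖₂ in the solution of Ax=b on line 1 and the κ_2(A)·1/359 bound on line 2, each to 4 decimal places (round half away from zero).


σ_max = 9, σ_min = 225/4046
condition number: 9 ÷ (225/4046) = 161.8400
bound on ‖Δx‖/‖x‖: κ·ε = 161.8400·1/359 = 0.4508
solve Ax = b  →  x = [0.3464 10.8364 -14.3505]
‖b‖₂ = 3.3166 and ‖x‖₂ = 17.9857
with δb = [-0.0049 -0.0065 0.0043], A·Δx = δb → ‖Δx‖ = 0.1661
dividing the unrounded norms, ‖Δx‖/‖x‖ = 0.0092
realised/bound (from unrounded values) ≈ 0.0205

0.0092
0.4508


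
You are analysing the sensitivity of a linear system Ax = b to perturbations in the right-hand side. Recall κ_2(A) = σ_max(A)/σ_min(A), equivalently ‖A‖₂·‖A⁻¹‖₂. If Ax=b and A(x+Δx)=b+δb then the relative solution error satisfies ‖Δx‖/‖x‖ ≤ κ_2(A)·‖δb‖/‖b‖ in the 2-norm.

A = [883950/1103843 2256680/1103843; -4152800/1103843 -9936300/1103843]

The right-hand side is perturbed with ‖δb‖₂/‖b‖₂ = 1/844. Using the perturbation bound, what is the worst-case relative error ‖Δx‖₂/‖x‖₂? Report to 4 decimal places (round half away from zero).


form AᵀA = [10724042500/724847929 25733646000/724847929; 25733646000/724847929 61762440400/724847929] with trace 428914100/4289041 and determinant 1000000/4289041
λ_max, λ_min = (428914100/4289041 ± √183950149014810000/18395872699681)/2 = 100, 10000/4289041
κ_2(A) = √(λ_max/λ_min) = √(100 / (10000/4289041)) = 207.1000
perturbation bound = 207.1000·1/844 = 0.2454

0.2454


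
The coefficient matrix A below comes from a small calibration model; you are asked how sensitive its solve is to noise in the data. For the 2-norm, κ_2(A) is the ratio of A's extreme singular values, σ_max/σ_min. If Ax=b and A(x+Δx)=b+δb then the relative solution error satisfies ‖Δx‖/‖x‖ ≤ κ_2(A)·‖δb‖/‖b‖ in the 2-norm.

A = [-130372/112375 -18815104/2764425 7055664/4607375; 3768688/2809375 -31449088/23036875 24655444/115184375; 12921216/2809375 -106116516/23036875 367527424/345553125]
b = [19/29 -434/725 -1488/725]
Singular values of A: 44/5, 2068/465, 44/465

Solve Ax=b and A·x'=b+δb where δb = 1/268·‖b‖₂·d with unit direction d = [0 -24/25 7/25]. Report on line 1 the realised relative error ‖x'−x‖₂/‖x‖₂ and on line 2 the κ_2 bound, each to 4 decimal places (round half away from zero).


largest singular value 44/5, smallest 44/465
condition number: (44/5) ÷ (44/465) = 93.0000
κ_2(A)·‖δb‖/‖b‖ = 0.3470
solve Ax = b  →  x = [-0.4635 -0.0164 0.0037]
‖b‖₂ = 2.2361 and ‖x‖₂ = 0.4638
re-solving with b+δb shifts x by Δx of norm 0.0882
relative error = 0.1901
tightness: 0.1901 against a bound of 0.3470 (unrounded ratio ≈ 0.5478)

0.1901
0.3470


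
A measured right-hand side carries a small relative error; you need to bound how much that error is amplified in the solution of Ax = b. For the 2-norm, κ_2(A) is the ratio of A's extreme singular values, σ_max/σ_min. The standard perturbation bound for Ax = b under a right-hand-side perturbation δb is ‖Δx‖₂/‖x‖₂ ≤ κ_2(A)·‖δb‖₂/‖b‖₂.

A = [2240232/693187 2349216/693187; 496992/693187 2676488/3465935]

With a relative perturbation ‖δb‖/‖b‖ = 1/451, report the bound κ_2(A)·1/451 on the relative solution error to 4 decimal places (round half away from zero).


0.7756

form AᵀA = [3132445248/285846649 16445054976/1429233245; 16445054976/1429233245 86337884224/7146166225] with trace 195777664/8497225 and determinant 36864/8497225
λ_max, λ_min = (195777664/8497225 ± √38327640754487296/72202832700625)/2 = 576/25, 64/339889
κ = σ_max/σ_min = (24/5)/(8/583) = 349.8000
perturbation bound = 349.8000·1/451 = 0.7756


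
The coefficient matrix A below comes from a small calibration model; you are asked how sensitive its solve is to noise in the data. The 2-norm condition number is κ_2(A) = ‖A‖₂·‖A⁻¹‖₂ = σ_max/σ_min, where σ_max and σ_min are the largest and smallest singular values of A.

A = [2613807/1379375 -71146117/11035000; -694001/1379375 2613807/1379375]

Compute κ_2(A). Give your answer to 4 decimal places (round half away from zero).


141.2480

AᵀA = [11701799074/3044280625 -320758553619/24354245000; -320758553619/24354245000 8798427414889/194833960000]; tr = 15275748089/311734336, det = 37515625/311734336
char-poly roots: 49 and 765625/311734336
so κ_2 = √(49 / (765625/311734336)) = 141.2480


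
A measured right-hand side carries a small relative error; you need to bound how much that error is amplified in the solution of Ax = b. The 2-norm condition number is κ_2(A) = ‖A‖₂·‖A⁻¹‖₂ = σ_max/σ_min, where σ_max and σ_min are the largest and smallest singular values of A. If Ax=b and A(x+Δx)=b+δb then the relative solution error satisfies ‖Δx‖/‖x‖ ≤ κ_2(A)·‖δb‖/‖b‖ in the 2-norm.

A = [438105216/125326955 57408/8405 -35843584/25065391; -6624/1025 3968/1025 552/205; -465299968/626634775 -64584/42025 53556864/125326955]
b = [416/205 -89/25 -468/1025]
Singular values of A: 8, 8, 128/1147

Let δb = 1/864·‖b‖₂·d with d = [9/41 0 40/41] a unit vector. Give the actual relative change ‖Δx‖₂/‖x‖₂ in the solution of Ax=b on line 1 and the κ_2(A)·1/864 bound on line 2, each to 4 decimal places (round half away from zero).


σ_max = 8, σ_min = 128/1147
κ = σ_max/σ_min = 8/(128/1147) = 71.6875
perturbation bound = 71.6875·1/864 = 0.0830
solve Ax = b  →  x = [0.4756 0.0122 -0.1982]
2-norm of b is 4.1231; of x, 0.5154
Δx = A⁻¹·δb where δb = 1/864·4.1231·d; ‖Δx‖ = 0.0428
dividing the unrounded norms, ‖Δx‖/‖x‖ = 0.0830
so the bound is sharp here: realised error equals the bound

0.0830
0.0830


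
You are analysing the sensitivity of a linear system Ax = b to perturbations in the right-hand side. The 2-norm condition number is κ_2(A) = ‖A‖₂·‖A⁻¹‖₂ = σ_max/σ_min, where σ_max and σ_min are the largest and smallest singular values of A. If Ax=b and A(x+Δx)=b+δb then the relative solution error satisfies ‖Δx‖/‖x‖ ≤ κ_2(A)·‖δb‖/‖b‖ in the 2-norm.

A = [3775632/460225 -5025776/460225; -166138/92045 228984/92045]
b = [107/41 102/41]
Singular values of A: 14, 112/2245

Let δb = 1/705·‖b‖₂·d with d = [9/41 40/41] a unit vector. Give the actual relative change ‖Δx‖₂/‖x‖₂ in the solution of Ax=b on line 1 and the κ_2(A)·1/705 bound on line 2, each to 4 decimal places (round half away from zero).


from the listed singular values, σ₁ = 14, σ_n = 112/2245
κ_2(A) = 14 / (112/2245) = 280.6250
κ_2(A)·‖δb‖/‖b‖ = 0.3980
solve Ax = b  →  x = [48.1929 35.9661]
‖b‖ = 3.6056, ‖x‖ = 60.1341
Δx = A⁻¹·δb where δb = 1/705·3.6056·d; ‖Δx‖ = 0.1025
realised ‖Δx‖/‖x‖ = 0.0017
tightness: 0.0017 against a bound of 0.3980 (unrounded ratio ≈ 0.0043)

0.0017
0.3980


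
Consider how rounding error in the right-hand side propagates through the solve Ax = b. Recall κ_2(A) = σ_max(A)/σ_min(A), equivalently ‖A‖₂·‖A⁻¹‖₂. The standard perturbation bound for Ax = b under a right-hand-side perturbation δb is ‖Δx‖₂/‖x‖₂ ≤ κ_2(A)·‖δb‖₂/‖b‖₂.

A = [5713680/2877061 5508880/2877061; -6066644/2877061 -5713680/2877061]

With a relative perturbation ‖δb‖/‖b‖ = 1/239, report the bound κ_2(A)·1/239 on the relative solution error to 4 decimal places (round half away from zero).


M = AᵀA = [82580628496/9842425681 78643091520/9842425681; 78643091520/9842425681 74903564800/9842425681]. tr(M)=187258256/11703241, det(M)=102400/11703241
eigenvalues of AᵀA: λ = (tr ± √(tr²−4·det))/2 = 16, 6400/11703241
σ_max=√16=4, σ_min=√(6400/11703241)=(80/3421) → κ = 171.0500
perturbation bound = 171.0500·1/239 = 0.7157

0.7157


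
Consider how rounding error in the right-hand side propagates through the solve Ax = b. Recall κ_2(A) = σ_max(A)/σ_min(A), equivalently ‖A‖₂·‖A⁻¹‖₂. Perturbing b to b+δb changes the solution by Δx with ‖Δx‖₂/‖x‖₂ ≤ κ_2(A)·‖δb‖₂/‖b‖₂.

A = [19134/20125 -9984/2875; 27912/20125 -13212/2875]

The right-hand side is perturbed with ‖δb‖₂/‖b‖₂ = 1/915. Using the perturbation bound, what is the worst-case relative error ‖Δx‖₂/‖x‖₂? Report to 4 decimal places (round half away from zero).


M = AᵀA = [45807588/16200625 -22392288/2314375; -22392288/2314375 10969488/330625]. tr(M)=933300/25921, det(M)=5184/25921
eigenvalues of AᵀA: λ = (tr ± √(tr²−4·det))/2 = 36, 144/25921
so κ_2 = √(36 / (144/25921)) = 80.5000
worst-case relative error ≤ 80.5000 × 1/915 = 0.0880

0.0880


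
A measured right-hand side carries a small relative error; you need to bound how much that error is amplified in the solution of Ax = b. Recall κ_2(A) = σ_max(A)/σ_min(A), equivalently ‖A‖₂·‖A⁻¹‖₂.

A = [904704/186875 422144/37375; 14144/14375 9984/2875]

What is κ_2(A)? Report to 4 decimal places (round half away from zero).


form AᵀA = [1363677184/55875625 649248768/11175125; 649248768/11175125 312082432/2235025] with trace 54235136/330625 and determinant 268435456/8265625
λ_max, λ_min = (54235136/330625 ± √2927249741316096/109312890625)/2 = 4096/25, 65536/330625
so κ_2 = √((4096/25) / (65536/330625)) = 28.7500

28.7500


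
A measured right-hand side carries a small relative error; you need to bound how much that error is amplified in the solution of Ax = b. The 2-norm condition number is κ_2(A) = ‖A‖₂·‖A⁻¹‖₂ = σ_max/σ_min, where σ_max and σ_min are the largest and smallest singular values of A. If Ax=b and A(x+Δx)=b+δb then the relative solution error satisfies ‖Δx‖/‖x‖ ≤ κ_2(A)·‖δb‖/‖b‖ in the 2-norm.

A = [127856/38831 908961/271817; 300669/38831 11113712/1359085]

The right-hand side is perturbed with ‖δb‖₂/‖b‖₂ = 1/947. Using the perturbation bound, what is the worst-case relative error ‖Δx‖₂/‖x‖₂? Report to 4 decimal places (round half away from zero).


M = AᵀA = [631650913/8922169 23210824032/312275915; 23210824032/312275915 853076017201/10929657025]. tr(M)=1934421386/12996025, det(M)=13845841/12996025
λ_max, λ_min = (1934421386/12996025 ± √3741266335031032896/168896665800625)/2 = 3721/25, 3721/519841
κ_2(A) = √(λ_max/λ_min) = √((3721/25) / (3721/519841)) = 144.2000
bound on ‖Δx‖/‖x‖: κ·ε = 144.2000·1/947 = 0.1523

0.1523
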